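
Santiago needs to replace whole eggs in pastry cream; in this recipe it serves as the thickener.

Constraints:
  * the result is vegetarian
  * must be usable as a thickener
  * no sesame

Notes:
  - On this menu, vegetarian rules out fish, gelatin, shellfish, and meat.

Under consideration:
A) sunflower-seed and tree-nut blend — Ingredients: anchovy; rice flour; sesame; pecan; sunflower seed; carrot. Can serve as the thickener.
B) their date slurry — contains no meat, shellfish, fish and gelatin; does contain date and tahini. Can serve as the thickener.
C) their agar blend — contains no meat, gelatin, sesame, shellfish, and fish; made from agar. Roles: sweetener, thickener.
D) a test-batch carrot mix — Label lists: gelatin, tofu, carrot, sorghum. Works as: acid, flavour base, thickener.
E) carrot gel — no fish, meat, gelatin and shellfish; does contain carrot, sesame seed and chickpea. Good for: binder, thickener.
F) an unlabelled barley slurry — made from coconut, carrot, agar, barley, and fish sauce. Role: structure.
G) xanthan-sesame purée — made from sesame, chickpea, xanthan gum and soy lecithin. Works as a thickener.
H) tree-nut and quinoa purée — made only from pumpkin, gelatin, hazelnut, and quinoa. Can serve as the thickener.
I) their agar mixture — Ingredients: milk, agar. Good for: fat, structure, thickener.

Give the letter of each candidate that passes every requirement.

A: has anchovy, so not vegetarian; has sesame, so not sesame-free — no
B: has tahini, so not sesame-free — no
C: works as a thickener, vegetarian, no sesame — keep
D: has gelatin, so not vegetarian — reject
E: has sesame seed, so not sesame-free — reject
F: not usable as a thickener; has fish sauce, so not vegetarian — no
G: has sesame, so not sesame-free — no
H: has gelatin, so not vegetarian — no
I: only milk and agar; none excluded — keep

C, I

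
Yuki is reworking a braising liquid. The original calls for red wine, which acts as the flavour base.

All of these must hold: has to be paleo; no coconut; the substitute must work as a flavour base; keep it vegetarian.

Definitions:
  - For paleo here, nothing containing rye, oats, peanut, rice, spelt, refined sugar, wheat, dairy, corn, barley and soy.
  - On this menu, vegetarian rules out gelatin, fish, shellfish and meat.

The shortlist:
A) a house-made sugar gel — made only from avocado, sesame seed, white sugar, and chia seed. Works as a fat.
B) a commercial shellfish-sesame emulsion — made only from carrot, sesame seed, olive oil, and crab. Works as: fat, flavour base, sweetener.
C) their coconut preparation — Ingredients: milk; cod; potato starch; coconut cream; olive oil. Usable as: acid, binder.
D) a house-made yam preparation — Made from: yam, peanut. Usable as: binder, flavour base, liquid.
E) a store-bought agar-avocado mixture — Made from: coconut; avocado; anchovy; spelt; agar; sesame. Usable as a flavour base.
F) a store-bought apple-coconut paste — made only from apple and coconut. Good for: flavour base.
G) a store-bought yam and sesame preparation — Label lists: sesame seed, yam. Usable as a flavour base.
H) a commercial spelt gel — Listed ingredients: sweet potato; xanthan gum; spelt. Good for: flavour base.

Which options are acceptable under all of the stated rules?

G

A: not usable as a flavour base; has white sugar, so not paleo — out
B: has crab, so not vegetarian — no
C: not usable as a flavour base; has milk, so not paleo (and 2 more) — out
D: has peanut, so not paleo — reject
E: has spelt, so not paleo; has anchovy, so not vegetarian (and 1 more) — no
F: has coconut, so not coconut-free — out
G: paleo, no coconut — keep
H: has spelt, so not paleo — no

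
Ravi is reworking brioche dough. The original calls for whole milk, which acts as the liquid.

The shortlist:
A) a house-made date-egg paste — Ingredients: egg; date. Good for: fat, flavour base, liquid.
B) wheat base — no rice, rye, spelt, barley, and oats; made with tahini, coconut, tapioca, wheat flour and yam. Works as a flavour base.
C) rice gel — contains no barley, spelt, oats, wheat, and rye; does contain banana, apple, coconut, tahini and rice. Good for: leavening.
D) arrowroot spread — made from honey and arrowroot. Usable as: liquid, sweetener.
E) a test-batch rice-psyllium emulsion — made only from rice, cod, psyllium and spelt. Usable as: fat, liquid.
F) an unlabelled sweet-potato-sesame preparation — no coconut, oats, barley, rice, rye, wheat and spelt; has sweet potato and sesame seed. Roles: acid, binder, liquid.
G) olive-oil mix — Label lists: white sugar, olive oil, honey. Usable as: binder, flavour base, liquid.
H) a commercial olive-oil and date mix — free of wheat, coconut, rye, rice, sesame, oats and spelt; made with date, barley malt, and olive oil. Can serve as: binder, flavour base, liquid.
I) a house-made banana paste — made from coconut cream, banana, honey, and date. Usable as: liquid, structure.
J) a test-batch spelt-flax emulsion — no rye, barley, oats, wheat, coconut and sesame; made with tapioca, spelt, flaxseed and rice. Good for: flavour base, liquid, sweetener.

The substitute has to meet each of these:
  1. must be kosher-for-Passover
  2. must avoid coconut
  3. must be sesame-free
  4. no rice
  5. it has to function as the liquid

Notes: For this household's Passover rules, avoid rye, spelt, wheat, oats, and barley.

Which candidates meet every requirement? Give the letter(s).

A: nothing on the exclusion list — OK
B: not usable as a liquid; has wheat flour, so not kosher-for-Passover (and 2 more) — out
C: not usable as a liquid; has coconut, so not coconut-free (and 2 more) — no
D: only honey and arrowroot; none excluded — OK
E: has spelt, so not kosher-for-Passover; has rice, so not rice-free — out
F: has sesame seed, so not sesame-free — reject
G: only honey, white sugar and olive oil; none excluded — keep
H: has barley malt, so not kosher-for-Passover — no
I: has coconut cream, so not coconut-free — no
J: has spelt, so not kosher-for-Passover; has rice, so not rice-free — reject

A, D, G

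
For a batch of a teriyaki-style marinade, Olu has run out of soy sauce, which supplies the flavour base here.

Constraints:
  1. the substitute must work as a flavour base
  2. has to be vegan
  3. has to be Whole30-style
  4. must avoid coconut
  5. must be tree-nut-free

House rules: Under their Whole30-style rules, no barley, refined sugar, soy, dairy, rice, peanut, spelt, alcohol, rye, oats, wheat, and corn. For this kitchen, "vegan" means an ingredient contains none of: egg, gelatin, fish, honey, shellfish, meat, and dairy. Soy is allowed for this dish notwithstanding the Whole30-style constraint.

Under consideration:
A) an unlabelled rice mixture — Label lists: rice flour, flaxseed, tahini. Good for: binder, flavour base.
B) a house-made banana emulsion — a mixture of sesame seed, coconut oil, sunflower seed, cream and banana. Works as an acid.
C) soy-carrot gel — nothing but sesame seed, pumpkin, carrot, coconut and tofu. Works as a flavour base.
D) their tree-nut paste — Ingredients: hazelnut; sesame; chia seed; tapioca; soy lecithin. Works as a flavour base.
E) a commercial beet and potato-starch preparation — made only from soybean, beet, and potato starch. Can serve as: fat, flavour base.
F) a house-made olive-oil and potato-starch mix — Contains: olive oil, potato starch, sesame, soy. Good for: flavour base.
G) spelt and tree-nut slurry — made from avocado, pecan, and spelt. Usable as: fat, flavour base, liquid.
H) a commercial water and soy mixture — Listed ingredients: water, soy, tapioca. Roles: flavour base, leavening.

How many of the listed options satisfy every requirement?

3

A: has rice flour, so not Whole30-style — out
B: not usable as a flavour base; has cream, so not Whole30-style (and 2 more) — out
C: has coconut, so not coconut-free — no
D: has hazelnut, so not tree-nut-free — out
E: soy is permitted under the Whole30-style carve-out; nothing else excluded — OK
F: soy is permitted under the Whole30-style carve-out; nothing else excluded — OK
G: has spelt, so not Whole30-style; has pecan, so not tree-nut-free — out
H: soy is permitted under the Whole30-style carve-out; nothing else excluded — valid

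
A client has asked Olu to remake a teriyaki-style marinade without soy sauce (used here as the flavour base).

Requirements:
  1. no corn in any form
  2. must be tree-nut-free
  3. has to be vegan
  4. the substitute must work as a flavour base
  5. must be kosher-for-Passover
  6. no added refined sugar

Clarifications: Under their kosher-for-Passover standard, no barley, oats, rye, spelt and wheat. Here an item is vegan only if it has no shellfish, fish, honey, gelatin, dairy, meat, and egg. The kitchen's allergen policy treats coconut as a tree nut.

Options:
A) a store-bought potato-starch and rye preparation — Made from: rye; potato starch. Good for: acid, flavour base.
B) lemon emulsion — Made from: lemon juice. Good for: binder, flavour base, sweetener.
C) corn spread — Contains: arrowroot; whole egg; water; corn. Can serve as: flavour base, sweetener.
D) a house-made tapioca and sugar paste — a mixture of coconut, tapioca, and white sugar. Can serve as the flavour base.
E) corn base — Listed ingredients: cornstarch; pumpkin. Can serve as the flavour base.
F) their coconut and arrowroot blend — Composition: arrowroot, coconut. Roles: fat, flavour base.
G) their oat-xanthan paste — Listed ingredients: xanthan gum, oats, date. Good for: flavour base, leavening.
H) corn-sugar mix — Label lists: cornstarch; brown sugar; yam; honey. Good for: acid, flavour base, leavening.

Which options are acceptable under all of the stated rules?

B

A: has rye, so not kosher-for-Passover — out
B: every rule checks out — OK
C: has whole egg, so not vegan; has corn, so not corn-free — reject
D: has white sugar, so not no-added-sugar; has coconut, so not tree-nut-free — reject
E: has cornstarch, so not corn-free — reject
F: has coconut, so not tree-nut-free — reject
G: has oats, so not kosher-for-Passover — no
H: has honey, so not vegan; has brown sugar, so not no-added-sugar (and 1 more) — out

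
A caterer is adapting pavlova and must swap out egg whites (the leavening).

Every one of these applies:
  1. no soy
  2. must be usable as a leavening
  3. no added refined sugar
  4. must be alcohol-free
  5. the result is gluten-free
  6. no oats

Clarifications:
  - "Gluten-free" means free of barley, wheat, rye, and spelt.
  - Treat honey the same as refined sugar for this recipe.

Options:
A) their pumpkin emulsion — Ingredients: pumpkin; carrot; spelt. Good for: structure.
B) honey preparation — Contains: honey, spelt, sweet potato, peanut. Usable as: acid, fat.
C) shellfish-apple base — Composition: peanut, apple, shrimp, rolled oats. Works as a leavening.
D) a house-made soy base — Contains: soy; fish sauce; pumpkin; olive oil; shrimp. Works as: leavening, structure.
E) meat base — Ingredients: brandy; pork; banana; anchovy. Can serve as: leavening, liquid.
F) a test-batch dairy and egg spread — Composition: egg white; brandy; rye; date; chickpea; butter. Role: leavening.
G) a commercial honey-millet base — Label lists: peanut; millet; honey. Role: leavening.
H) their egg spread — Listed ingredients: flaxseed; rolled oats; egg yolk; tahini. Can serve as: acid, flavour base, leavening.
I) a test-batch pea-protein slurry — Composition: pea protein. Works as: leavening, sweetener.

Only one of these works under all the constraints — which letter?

A: not usable as a leavening; has spelt, so not gluten-free — no
B: not usable as a leavening; has spelt, so not gluten-free (and 1 more) — no
C: has rolled oats, so not oat-free — reject
D: has soy, so not soy-free — reject
E: has brandy, so not alcohol-free — reject
F: has rye, so not gluten-free; has brandy, so not alcohol-free — no
G: has honey, so not no-added-sugar — no
H: has rolled oats, so not oat-free — no
I: no soy, no alcohol — valid

I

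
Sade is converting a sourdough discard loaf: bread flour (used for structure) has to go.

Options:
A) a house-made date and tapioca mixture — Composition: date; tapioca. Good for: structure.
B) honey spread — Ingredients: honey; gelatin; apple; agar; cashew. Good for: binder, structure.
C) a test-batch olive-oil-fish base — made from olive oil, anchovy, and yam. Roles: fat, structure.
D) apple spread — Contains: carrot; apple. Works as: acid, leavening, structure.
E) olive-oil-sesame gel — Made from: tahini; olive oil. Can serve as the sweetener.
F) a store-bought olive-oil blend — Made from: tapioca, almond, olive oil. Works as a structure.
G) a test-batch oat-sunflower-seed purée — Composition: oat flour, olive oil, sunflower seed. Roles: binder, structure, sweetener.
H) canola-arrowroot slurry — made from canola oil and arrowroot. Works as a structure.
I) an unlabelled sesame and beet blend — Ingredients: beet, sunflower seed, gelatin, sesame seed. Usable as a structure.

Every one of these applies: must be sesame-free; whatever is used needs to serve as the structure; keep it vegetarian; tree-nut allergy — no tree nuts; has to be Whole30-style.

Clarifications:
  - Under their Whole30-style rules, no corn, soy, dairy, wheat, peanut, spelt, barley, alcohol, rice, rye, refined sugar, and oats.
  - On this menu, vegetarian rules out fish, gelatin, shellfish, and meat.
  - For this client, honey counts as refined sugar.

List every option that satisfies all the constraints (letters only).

A, D, H

A: nothing on the exclusion list — valid
B: has honey, so not Whole30-style; has gelatin, so not vegetarian (and 1 more) — no
C: has anchovy, so not vegetarian — out
D: only carrot and apple; none excluded — valid
E: not usable as a structure; has tahini, so not sesame-free — reject
F: has almond, so not tree-nut-free — out
G: has oat flour, so not Whole30-style — no
H: works as a structure, no tree nuts, vegetarian — OK
I: has gelatin, so not vegetarian; has sesame seed, so not sesame-free — no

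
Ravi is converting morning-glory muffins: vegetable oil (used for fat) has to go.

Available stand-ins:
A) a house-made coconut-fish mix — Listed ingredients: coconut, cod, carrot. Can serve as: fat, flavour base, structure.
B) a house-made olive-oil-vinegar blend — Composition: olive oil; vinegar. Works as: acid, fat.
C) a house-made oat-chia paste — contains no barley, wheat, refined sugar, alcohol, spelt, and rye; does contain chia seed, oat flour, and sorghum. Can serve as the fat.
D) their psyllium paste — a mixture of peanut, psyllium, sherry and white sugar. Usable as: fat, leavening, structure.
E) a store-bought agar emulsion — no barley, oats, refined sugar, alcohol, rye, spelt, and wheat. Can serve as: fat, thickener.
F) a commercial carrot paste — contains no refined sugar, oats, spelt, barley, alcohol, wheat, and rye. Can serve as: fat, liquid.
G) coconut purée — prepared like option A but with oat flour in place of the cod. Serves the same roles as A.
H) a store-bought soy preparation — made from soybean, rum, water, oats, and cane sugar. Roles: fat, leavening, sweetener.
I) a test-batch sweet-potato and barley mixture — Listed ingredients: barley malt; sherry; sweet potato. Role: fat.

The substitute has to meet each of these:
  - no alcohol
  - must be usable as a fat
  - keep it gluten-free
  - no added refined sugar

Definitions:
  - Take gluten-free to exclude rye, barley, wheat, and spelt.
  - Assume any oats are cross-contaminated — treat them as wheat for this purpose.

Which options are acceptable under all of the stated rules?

A, B, E, F

A: only coconut, cod, and carrot; none excluded — OK
B: works as a fat, no refined sugar, no alcohol — valid
C: has oat flour, so not gluten-free — out
D: has sherry, so not alcohol-free; has white sugar, so not no-added-sugar — out
E: no alcohol, no refined sugar — OK
F: gluten-free, no refined sugar — valid
G: has oat flour, so not gluten-free — reject
H: has oats, so not gluten-free; has rum, so not alcohol-free (and 1 more) — reject
I: has barley malt, so not gluten-free; has sherry, so not alcohol-free — no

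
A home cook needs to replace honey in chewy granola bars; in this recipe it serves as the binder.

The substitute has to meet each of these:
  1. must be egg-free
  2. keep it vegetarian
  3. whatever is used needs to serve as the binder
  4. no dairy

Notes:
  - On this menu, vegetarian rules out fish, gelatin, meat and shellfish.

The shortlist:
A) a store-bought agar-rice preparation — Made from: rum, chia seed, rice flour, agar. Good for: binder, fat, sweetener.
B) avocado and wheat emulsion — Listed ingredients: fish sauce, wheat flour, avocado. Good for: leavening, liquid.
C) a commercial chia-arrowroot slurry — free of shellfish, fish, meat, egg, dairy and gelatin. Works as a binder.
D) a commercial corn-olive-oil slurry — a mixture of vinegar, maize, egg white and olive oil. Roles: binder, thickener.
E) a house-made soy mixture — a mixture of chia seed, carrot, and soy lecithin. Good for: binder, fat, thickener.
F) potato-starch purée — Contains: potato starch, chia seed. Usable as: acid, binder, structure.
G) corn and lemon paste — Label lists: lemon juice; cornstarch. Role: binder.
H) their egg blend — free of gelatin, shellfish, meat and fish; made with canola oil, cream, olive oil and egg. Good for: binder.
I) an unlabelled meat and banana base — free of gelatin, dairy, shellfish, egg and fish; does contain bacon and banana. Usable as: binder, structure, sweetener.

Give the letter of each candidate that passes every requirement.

A, C, E, F, G

A: rum and rice flour etc. — none of it excluded — OK
B: not usable as a binder; has fish sauce, so not vegetarian — reject
C: all constraints satisfied — OK
D: has egg white, so not egg-free — reject
E: all constraints satisfied — OK
F: only potato starch and chia seed; none excluded — keep
G: only cornstarch and lemon juice; none excluded — keep
H: has egg, so not egg-free; has cream, so not dairy-free — reject
I: has bacon, so not vegetarian — out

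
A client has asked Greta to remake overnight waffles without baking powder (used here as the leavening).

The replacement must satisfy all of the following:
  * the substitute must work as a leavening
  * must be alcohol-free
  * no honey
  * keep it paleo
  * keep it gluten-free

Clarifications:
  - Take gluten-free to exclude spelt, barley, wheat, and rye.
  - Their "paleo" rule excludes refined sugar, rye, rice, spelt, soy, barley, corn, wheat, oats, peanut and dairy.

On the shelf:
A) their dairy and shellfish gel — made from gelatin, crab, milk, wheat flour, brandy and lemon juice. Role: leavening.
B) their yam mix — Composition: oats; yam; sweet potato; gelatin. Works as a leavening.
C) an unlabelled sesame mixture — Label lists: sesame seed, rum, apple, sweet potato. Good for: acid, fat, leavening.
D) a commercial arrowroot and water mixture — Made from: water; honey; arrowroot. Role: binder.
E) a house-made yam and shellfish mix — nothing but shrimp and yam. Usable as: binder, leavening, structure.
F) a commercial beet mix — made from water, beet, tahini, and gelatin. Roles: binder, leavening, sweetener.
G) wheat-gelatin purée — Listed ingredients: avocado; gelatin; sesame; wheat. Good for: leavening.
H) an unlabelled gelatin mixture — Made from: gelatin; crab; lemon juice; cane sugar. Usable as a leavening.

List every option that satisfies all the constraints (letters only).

E, F

A: has wheat flour, so not gluten-free; has milk, so not paleo (and 1 more) — reject
B: has oats, so not paleo — out
C: has rum, so not alcohol-free — out
D: not usable as a leavening; has honey, so not honey-free — reject
E: works as a leavening, gluten-free, paleo — keep
F: gelatin and tahini etc. — none of it excluded — valid
G: has wheat, so not gluten-free; has wheat, so not paleo — reject
H: has cane sugar, so not paleo — reject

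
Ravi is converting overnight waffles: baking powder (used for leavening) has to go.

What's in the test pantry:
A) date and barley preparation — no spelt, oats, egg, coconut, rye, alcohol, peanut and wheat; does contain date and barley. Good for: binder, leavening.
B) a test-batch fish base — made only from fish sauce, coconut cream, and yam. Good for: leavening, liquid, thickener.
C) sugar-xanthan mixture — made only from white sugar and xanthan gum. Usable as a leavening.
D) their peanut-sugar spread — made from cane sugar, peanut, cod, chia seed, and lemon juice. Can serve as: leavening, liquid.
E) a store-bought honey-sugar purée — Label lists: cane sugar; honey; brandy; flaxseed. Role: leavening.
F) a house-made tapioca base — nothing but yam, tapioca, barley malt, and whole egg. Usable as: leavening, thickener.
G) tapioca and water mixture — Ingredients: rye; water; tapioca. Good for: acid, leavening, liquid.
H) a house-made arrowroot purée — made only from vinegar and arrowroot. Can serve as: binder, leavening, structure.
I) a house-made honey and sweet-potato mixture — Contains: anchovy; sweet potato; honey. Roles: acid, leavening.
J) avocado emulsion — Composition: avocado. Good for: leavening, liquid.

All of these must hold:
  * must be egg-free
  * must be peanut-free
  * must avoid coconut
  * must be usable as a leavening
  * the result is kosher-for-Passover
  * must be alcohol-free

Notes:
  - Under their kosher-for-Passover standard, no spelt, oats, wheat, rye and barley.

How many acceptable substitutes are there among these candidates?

A: has barley, so not kosher-for-Passover — no
B: has coconut cream, so not coconut-free — reject
C: no egg, no coconut — valid
D: has peanut, so not peanut-free — out
E: has brandy, so not alcohol-free — no
F: has barley malt, so not kosher-for-Passover; has whole egg, so not egg-free — reject
G: has rye, so not kosher-for-Passover — no
H: only arrowroot and vinegar; none excluded — OK
I: only anchovy, honey, and sweet potato; none excluded — valid
J: only avocado; none excluded — OK

4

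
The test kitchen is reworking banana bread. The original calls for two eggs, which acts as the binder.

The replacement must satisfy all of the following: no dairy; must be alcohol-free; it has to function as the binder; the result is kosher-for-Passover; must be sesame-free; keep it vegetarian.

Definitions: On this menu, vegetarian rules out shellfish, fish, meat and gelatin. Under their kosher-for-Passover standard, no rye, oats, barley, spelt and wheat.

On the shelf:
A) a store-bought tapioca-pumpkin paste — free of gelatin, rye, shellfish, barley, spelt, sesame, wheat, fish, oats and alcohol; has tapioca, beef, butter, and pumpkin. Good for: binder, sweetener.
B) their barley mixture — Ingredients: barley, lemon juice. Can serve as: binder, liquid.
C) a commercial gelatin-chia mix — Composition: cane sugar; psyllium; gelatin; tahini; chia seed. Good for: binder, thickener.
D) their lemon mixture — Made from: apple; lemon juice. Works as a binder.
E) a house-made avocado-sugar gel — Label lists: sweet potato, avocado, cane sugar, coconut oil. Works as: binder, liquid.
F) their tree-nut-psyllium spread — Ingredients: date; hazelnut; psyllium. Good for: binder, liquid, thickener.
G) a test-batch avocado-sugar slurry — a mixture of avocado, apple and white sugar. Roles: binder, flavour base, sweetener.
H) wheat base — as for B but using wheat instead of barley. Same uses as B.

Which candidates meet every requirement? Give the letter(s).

A: has beef, so not vegetarian; has butter, so not dairy-free — reject
B: has barley, so not kosher-for-Passover — reject
C: has gelatin, so not vegetarian; has tahini, so not sesame-free — no
D: only apple and lemon juice; none excluded — OK
E: no dairy, vegetarian — valid
F: all constraints satisfied — OK
G: only white sugar, apple and avocado; none excluded — valid
H: has wheat, so not kosher-for-Passover — reject

D, E, F, G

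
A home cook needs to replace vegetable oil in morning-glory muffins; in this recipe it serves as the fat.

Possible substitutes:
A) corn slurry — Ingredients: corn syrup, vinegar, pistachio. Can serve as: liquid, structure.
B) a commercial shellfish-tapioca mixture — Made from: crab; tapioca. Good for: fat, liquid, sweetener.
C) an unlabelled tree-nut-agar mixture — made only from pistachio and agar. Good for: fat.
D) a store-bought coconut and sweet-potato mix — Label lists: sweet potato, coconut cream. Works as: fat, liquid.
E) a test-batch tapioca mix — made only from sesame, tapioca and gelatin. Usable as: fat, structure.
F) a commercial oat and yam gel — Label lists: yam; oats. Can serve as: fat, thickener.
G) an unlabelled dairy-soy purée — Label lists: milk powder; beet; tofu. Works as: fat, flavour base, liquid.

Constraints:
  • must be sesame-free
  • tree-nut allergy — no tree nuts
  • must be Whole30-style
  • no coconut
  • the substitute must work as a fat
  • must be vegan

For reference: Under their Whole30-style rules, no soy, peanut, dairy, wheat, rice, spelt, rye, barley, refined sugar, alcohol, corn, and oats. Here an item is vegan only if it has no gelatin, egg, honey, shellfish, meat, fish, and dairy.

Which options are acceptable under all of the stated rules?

none

A: not usable as a fat; has corn syrup, so not Whole30-style (and 1 more) — no
B: has crab, so not vegan — out
C: has pistachio, so not tree-nut-free — out
D: has coconut cream, so not coconut-free — no
E: has gelatin, so not vegan; has sesame, so not sesame-free — reject
F: has oats, so not Whole30-style — no
G: has milk powder, so not Whole30-style; has milk powder, so not vegan — reject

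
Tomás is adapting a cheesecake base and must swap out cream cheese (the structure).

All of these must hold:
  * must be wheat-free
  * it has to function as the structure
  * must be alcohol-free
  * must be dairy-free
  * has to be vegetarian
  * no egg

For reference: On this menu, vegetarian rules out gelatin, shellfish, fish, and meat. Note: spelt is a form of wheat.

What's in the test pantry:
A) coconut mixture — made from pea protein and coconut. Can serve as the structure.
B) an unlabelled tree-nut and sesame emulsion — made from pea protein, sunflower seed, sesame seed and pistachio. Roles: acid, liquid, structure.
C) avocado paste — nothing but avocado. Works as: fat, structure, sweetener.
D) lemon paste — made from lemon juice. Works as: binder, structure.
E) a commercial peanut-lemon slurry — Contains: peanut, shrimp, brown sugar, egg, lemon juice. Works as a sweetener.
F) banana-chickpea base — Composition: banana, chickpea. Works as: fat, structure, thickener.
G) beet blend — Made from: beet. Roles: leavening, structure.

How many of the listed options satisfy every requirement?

6

A: only coconut and pea protein; none excluded — valid
B: every rule checks out — OK
C: works as a structure, no dairy, vegetarian — valid
D: works as a structure, no dairy, no alcohol — OK
E: not usable as a structure; has shrimp, so not vegetarian (and 1 more) — reject
F: every rule checks out — valid
G: only beet; none excluded — valid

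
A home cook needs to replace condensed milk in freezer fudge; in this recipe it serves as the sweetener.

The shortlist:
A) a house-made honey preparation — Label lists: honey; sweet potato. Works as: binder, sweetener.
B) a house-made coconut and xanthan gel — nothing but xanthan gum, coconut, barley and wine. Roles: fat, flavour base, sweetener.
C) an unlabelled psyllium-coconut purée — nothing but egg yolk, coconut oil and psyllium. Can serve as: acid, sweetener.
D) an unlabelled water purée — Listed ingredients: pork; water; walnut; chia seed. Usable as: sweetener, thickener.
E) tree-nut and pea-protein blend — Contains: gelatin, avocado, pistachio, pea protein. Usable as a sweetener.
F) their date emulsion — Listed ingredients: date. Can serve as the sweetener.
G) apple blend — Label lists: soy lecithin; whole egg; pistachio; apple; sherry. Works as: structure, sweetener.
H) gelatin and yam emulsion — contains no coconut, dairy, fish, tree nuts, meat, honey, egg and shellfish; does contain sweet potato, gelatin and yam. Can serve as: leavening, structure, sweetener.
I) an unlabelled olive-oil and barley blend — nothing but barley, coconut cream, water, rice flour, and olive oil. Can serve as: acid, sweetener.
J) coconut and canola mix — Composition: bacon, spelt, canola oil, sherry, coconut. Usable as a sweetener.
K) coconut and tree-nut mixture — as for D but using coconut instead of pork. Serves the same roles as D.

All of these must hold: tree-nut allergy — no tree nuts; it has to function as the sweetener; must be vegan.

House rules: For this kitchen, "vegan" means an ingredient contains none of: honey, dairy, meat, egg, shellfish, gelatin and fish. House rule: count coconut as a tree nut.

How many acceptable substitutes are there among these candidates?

A: has honey, so not vegan — reject
B: has coconut, so not tree-nut-free — no
C: has egg yolk, so not vegan; has coconut oil, so not tree-nut-free — no
D: has pork, so not vegan; has walnut, so not tree-nut-free — reject
E: has gelatin, so not vegan; has pistachio, so not tree-nut-free — no
F: all constraints satisfied — keep
G: has whole egg, so not vegan; has pistachio, so not tree-nut-free — no
H: has gelatin, so not vegan — out
I: has coconut cream, so not tree-nut-free — out
J: has bacon, so not vegan; has coconut, so not tree-nut-free — out
K: has coconut, so not tree-nut-free — reject

1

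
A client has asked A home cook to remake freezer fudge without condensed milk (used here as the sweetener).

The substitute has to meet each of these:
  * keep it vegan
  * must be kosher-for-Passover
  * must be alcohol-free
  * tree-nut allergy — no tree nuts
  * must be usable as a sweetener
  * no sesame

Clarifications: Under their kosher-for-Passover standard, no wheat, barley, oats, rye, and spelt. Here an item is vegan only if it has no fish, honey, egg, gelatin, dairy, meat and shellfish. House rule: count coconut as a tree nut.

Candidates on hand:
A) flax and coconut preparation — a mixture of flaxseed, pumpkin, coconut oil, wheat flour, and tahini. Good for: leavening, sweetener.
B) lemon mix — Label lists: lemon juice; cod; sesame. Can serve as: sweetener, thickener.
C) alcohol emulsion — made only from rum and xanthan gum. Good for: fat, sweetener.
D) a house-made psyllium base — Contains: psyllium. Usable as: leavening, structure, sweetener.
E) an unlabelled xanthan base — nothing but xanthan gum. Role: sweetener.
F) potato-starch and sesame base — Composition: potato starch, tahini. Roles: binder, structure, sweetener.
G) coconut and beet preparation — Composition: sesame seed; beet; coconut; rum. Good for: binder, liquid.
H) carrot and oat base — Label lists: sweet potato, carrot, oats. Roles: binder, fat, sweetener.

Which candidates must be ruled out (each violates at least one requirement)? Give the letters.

A, B, C, F, G, H

A: has wheat flour, so not kosher-for-Passover; has tahini, so not sesame-free (and 1 more) — no
B: has cod, so not vegan; has sesame, so not sesame-free — out
C: has rum, so not alcohol-free — reject
D: only psyllium; none excluded — OK
E: only xanthan gum; none excluded — valid
F: has tahini, so not sesame-free — out
G: not usable as a sweetener; has rum, so not alcohol-free (and 2 more) — reject
H: has oats, so not kosher-for-Passover — reject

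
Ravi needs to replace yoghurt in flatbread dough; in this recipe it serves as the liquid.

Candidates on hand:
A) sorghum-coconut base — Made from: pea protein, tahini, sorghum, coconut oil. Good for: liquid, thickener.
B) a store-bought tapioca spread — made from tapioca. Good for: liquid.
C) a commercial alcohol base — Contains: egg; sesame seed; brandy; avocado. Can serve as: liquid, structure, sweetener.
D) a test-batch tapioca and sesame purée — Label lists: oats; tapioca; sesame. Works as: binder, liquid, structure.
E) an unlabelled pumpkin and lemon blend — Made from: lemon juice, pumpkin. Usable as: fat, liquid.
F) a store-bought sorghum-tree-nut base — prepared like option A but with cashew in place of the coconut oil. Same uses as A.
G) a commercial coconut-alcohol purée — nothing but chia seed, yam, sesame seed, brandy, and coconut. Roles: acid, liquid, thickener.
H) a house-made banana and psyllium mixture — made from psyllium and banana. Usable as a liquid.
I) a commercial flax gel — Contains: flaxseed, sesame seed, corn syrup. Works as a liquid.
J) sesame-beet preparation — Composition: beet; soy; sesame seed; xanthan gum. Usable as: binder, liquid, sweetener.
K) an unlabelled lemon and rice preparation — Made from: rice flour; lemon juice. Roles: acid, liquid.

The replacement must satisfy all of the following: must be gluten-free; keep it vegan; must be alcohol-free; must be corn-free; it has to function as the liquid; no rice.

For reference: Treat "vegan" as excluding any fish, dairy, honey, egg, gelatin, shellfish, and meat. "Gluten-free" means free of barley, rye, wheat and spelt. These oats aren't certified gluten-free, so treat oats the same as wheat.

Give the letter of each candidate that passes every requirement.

A: every rule checks out — keep
B: vegan, gluten-free — keep
C: has egg, so not vegan; has brandy, so not alcohol-free — no
D: has oats, so not gluten-free — reject
E: every rule checks out — OK
F: no rice, no alcohol — OK
G: has brandy, so not alcohol-free — reject
H: only banana and psyllium; none excluded — valid
I: has corn syrup, so not corn-free — no
J: every rule checks out — valid
K: has rice flour, so not rice-free — reject

A, B, E, F, H, J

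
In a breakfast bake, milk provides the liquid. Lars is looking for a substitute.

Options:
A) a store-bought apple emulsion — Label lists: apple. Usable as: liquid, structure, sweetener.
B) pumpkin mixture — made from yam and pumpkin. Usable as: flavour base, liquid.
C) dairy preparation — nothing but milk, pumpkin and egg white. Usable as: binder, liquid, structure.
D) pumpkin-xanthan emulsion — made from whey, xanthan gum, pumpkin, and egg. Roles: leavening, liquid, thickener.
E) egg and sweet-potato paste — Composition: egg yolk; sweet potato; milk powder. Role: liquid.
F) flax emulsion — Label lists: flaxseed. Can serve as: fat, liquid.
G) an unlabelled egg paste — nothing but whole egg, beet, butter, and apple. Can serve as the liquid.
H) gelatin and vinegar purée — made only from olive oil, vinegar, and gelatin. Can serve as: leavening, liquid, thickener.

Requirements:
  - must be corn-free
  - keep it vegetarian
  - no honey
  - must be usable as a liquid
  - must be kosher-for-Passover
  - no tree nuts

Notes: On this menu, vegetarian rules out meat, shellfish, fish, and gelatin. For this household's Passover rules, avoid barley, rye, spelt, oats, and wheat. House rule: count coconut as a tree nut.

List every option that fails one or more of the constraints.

A: tree-nut-free, no corn — keep
B: all constraints satisfied — OK
C: every rule checks out — keep
D: nothing on the exclusion list — keep
E: only milk powder, egg yolk and sweet potato; none excluded — keep
F: works as a liquid, kosher-for-Passover, no honey — keep
G: butter and whole egg etc. — none of it excluded — valid
H: has gelatin, so not vegetarian — out

H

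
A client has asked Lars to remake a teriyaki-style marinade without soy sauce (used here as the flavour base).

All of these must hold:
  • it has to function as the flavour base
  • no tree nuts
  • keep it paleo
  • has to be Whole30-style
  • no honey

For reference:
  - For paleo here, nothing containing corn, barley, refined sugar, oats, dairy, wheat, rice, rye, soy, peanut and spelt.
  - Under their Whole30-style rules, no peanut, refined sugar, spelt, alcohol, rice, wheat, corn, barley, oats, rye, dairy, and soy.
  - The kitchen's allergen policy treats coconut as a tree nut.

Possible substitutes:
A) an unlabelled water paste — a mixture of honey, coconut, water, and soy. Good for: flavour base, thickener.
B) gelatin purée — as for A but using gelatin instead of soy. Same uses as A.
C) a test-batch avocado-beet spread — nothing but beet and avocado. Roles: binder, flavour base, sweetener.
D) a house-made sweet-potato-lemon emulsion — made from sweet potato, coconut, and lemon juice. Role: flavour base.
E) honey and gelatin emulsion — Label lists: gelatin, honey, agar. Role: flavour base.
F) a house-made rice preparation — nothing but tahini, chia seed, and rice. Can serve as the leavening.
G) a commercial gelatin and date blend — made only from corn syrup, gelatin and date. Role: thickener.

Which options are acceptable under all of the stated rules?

A: has soy, so not paleo; has soy, so not Whole30-style (and 2 more) — no
B: has coconut, so not tree-nut-free; has honey, so not honey-free — reject
C: works as a flavour base, Whole30-style, paleo — valid
D: has coconut, so not tree-nut-free — reject
E: has honey, so not honey-free — reject
F: not usable as a flavour base; has rice, so not paleo (and 1 more) — no
G: not usable as a flavour base; has corn syrup, so not paleo (and 1 more) — out

C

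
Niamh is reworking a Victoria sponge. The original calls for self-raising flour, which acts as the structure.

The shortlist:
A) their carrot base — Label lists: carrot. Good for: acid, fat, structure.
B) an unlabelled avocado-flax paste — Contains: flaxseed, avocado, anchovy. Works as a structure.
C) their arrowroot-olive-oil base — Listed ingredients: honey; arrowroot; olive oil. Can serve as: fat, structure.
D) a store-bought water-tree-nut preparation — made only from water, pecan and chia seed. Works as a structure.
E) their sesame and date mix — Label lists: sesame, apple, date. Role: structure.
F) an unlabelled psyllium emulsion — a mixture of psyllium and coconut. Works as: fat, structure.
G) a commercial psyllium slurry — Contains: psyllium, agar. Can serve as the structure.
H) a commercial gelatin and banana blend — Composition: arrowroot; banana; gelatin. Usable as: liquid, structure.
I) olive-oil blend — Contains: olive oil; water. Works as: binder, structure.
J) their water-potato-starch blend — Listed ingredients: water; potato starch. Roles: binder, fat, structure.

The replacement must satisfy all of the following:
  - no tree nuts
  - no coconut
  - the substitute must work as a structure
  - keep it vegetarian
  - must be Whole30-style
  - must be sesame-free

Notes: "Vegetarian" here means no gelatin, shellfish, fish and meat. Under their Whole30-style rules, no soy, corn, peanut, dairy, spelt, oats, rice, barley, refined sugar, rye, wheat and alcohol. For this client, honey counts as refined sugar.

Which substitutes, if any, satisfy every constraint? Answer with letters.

A: no coconut, no tree nuts — OK
B: has anchovy, so not vegetarian — no
C: has honey, so not Whole30-style — no
D: has pecan, so not tree-nut-free — reject
E: has sesame, so not sesame-free — out
F: has coconut, so not coconut-free — no
G: only agar and psyllium; none excluded — valid
H: has gelatin, so not vegetarian — no
I: works as a structure, no coconut, no sesame — valid
J: vegetarian, no coconut — valid

A, G, I, J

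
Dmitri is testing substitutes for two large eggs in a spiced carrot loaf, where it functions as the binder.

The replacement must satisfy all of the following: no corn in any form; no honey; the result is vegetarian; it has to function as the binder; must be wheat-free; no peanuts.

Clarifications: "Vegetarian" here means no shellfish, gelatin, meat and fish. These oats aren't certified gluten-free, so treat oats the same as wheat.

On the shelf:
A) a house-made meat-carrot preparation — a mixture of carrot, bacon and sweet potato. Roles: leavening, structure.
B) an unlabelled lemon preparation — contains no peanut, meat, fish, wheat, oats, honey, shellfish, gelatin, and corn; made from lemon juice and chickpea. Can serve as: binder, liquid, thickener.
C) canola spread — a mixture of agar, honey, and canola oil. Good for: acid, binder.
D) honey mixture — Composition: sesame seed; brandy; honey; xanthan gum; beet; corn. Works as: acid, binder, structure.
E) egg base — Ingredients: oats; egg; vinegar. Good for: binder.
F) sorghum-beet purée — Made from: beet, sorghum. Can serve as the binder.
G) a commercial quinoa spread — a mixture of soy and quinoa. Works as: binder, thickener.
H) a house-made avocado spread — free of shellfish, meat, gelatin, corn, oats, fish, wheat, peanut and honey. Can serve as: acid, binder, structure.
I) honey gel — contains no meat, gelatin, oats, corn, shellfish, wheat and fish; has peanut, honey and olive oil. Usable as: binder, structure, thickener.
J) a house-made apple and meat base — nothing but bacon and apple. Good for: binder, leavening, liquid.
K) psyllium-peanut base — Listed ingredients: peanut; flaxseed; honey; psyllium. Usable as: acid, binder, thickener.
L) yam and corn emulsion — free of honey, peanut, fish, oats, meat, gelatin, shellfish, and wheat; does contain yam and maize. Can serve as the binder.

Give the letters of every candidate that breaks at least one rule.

A, C, D, E, I, J, K, L

A: not usable as a binder; has bacon, so not vegetarian — out
B: every rule checks out — valid
C: has honey, so not honey-free — no
D: has honey, so not honey-free; has corn, so not corn-free — reject
E: has oats, so not wheat-free — reject
F: only sorghum and beet; none excluded — keep
G: only soy and quinoa; none excluded — keep
H: works as a binder, no honey, no peanut — OK
I: has honey, so not honey-free; has peanut, so not peanut-free — no
J: has bacon, so not vegetarian — out
K: has honey, so not honey-free; has peanut, so not peanut-free — no
L: has maize, so not corn-free — no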